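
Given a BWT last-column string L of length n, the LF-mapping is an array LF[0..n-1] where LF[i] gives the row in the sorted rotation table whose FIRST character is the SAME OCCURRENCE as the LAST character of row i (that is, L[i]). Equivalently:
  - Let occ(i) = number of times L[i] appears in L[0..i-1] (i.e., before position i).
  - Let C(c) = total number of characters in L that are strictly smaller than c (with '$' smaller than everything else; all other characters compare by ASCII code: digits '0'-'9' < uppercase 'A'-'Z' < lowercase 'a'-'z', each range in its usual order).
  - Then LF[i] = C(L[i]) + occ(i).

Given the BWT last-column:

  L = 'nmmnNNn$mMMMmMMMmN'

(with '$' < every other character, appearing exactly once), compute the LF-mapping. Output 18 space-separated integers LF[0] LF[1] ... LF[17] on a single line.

Answer: 15 10 11 16 7 8 17 0 12 1 2 3 13 4 5 6 14 9

Derivation:
Char counts: '$':1, 'M':6, 'N':3, 'm':5, 'n':3
C (first-col start): C('$')=0, C('M')=1, C('N')=7, C('m')=10, C('n')=15
L[0]='n': occ=0, LF[0]=C('n')+0=15+0=15
L[1]='m': occ=0, LF[1]=C('m')+0=10+0=10
L[2]='m': occ=1, LF[2]=C('m')+1=10+1=11
L[3]='n': occ=1, LF[3]=C('n')+1=15+1=16
L[4]='N': occ=0, LF[4]=C('N')+0=7+0=7
L[5]='N': occ=1, LF[5]=C('N')+1=7+1=8
L[6]='n': occ=2, LF[6]=C('n')+2=15+2=17
L[7]='$': occ=0, LF[7]=C('$')+0=0+0=0
L[8]='m': occ=2, LF[8]=C('m')+2=10+2=12
L[9]='M': occ=0, LF[9]=C('M')+0=1+0=1
L[10]='M': occ=1, LF[10]=C('M')+1=1+1=2
L[11]='M': occ=2, LF[11]=C('M')+2=1+2=3
L[12]='m': occ=3, LF[12]=C('m')+3=10+3=13
L[13]='M': occ=3, LF[13]=C('M')+3=1+3=4
L[14]='M': occ=4, LF[14]=C('M')+4=1+4=5
L[15]='M': occ=5, LF[15]=C('M')+5=1+5=6
L[16]='m': occ=4, LF[16]=C('m')+4=10+4=14
L[17]='N': occ=2, LF[17]=C('N')+2=7+2=9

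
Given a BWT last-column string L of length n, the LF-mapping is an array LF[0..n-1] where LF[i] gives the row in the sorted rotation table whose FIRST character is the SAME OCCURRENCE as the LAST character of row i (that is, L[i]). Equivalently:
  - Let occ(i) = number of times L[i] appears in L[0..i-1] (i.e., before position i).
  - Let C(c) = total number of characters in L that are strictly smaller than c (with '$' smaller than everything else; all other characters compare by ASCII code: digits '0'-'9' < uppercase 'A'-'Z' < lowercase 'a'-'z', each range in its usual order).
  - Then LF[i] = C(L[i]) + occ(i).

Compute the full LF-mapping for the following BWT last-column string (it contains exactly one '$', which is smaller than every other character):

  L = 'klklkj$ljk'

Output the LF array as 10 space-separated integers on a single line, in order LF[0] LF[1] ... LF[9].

Char counts: '$':1, 'j':2, 'k':4, 'l':3
C (first-col start): C('$')=0, C('j')=1, C('k')=3, C('l')=7
L[0]='k': occ=0, LF[0]=C('k')+0=3+0=3
L[1]='l': occ=0, LF[1]=C('l')+0=7+0=7
L[2]='k': occ=1, LF[2]=C('k')+1=3+1=4
L[3]='l': occ=1, LF[3]=C('l')+1=7+1=8
L[4]='k': occ=2, LF[4]=C('k')+2=3+2=5
L[5]='j': occ=0, LF[5]=C('j')+0=1+0=1
L[6]='$': occ=0, LF[6]=C('$')+0=0+0=0
L[7]='l': occ=2, LF[7]=C('l')+2=7+2=9
L[8]='j': occ=1, LF[8]=C('j')+1=1+1=2
L[9]='k': occ=3, LF[9]=C('k')+3=3+3=6

Answer: 3 7 4 8 5 1 0 9 2 6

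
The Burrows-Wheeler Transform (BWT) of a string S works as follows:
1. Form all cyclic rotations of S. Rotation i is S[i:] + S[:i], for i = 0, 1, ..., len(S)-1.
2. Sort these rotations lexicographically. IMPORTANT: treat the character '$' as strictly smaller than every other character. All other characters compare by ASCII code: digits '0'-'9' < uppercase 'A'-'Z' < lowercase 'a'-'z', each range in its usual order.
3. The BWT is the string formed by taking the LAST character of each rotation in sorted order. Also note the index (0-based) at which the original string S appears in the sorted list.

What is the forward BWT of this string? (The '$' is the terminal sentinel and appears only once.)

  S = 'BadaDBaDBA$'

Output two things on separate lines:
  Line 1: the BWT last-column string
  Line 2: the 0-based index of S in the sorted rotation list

Answer: ABDD$aaBdBa
4

Derivation:
All 11 rotations (rotation i = S[i:]+S[:i]):
  rot[0] = BadaDBaDBA$
  rot[1] = adaDBaDBA$B
  rot[2] = daDBaDBA$Ba
  rot[3] = aDBaDBA$Bad
  rot[4] = DBaDBA$Bada
  rot[5] = BaDBA$BadaD
  rot[6] = aDBA$BadaDB
  rot[7] = DBA$BadaDBa
  rot[8] = BA$BadaDBaD
  rot[9] = A$BadaDBaDB
  rot[10] = $BadaDBaDBA
Sorted (with $ < everything):
  sorted[0] = $BadaDBaDBA  (last char: 'A')
  sorted[1] = A$BadaDBaDB  (last char: 'B')
  sorted[2] = BA$BadaDBaD  (last char: 'D')
  sorted[3] = BaDBA$BadaD  (last char: 'D')
  sorted[4] = BadaDBaDBA$  (last char: '$')
  sorted[5] = DBA$BadaDBa  (last char: 'a')
  sorted[6] = DBaDBA$Bada  (last char: 'a')
  sorted[7] = aDBA$BadaDB  (last char: 'B')
  sorted[8] = aDBaDBA$Bad  (last char: 'd')
  sorted[9] = adaDBaDBA$B  (last char: 'B')
  sorted[10] = daDBaDBA$Ba  (last char: 'a')
Last column: ABDD$aaBdBa
Original string S is at sorted index 4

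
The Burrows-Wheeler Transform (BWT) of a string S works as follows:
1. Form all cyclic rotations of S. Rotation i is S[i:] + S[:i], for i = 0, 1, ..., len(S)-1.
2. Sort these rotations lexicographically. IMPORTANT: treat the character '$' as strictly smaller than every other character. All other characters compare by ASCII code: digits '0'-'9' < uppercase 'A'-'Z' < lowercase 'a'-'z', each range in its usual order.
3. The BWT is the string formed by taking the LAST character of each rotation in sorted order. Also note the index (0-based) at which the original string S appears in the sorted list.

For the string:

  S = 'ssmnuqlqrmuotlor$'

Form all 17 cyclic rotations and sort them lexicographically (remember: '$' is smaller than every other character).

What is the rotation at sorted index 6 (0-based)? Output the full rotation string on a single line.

All 17 rotations (rotation i = S[i:]+S[:i]):
  rot[0] = ssmnuqlqrmuotlor$
  rot[1] = smnuqlqrmuotlor$s
  rot[2] = mnuqlqrmuotlor$ss
  rot[3] = nuqlqrmuotlor$ssm
  rot[4] = uqlqrmuotlor$ssmn
  rot[5] = qlqrmuotlor$ssmnu
  rot[6] = lqrmuotlor$ssmnuq
  rot[7] = qrmuotlor$ssmnuql
  rot[8] = rmuotlor$ssmnuqlq
  rot[9] = muotlor$ssmnuqlqr
  rot[10] = uotlor$ssmnuqlqrm
  rot[11] = otlor$ssmnuqlqrmu
  rot[12] = tlor$ssmnuqlqrmuo
  rot[13] = lor$ssmnuqlqrmuot
  rot[14] = or$ssmnuqlqrmuotl
  rot[15] = r$ssmnuqlqrmuotlo
  rot[16] = $ssmnuqlqrmuotlor
Sorted (with $ < everything):
  sorted[0] = $ssmnuqlqrmuotlor
  sorted[1] = lor$ssmnuqlqrmuot
  sorted[2] = lqrmuotlor$ssmnuq
  sorted[3] = mnuqlqrmuotlor$ss
  sorted[4] = muotlor$ssmnuqlqr
  sorted[5] = nuqlqrmuotlor$ssm
  sorted[6] = or$ssmnuqlqrmuotl
  sorted[7] = otlor$ssmnuqlqrmu
  sorted[8] = qlqrmuotlor$ssmnu
  sorted[9] = qrmuotlor$ssmnuql
  sorted[10] = r$ssmnuqlqrmuotlo
  sorted[11] = rmuotlor$ssmnuqlq
  sorted[12] = smnuqlqrmuotlor$s
  sorted[13] = ssmnuqlqrmuotlor$
  sorted[14] = tlor$ssmnuqlqrmuo
  sorted[15] = uotlor$ssmnuqlqrm
  sorted[16] = uqlqrmuotlor$ssmn
sorted[6] = or$ssmnuqlqrmuotl

Answer: or$ssmnuqlqrmuotl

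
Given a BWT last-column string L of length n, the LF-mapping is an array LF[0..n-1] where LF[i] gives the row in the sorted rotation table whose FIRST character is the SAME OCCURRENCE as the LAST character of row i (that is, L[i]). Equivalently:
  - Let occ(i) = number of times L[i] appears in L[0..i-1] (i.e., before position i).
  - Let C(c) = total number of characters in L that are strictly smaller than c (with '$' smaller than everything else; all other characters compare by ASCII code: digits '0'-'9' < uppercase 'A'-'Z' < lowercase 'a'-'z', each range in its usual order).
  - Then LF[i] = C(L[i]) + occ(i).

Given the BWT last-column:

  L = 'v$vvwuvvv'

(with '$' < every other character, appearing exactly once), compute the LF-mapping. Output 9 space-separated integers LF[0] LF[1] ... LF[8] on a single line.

Char counts: '$':1, 'u':1, 'v':6, 'w':1
C (first-col start): C('$')=0, C('u')=1, C('v')=2, C('w')=8
L[0]='v': occ=0, LF[0]=C('v')+0=2+0=2
L[1]='$': occ=0, LF[1]=C('$')+0=0+0=0
L[2]='v': occ=1, LF[2]=C('v')+1=2+1=3
L[3]='v': occ=2, LF[3]=C('v')+2=2+2=4
L[4]='w': occ=0, LF[4]=C('w')+0=8+0=8
L[5]='u': occ=0, LF[5]=C('u')+0=1+0=1
L[6]='v': occ=3, LF[6]=C('v')+3=2+3=5
L[7]='v': occ=4, LF[7]=C('v')+4=2+4=6
L[8]='v': occ=5, LF[8]=C('v')+5=2+5=7

Answer: 2 0 3 4 8 1 5 6 7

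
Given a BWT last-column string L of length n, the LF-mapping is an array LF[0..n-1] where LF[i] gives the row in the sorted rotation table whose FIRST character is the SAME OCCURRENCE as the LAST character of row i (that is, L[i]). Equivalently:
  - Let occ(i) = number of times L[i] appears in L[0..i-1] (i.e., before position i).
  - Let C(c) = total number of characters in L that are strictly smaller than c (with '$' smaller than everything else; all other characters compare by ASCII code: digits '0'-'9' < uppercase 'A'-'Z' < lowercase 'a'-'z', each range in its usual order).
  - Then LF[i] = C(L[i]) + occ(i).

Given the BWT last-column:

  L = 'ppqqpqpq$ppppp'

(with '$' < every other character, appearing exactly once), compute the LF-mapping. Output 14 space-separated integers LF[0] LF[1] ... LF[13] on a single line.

Answer: 1 2 10 11 3 12 4 13 0 5 6 7 8 9

Derivation:
Char counts: '$':1, 'p':9, 'q':4
C (first-col start): C('$')=0, C('p')=1, C('q')=10
L[0]='p': occ=0, LF[0]=C('p')+0=1+0=1
L[1]='p': occ=1, LF[1]=C('p')+1=1+1=2
L[2]='q': occ=0, LF[2]=C('q')+0=10+0=10
L[3]='q': occ=1, LF[3]=C('q')+1=10+1=11
L[4]='p': occ=2, LF[4]=C('p')+2=1+2=3
L[5]='q': occ=2, LF[5]=C('q')+2=10+2=12
L[6]='p': occ=3, LF[6]=C('p')+3=1+3=4
L[7]='q': occ=3, LF[7]=C('q')+3=10+3=13
L[8]='$': occ=0, LF[8]=C('$')+0=0+0=0
L[9]='p': occ=4, LF[9]=C('p')+4=1+4=5
L[10]='p': occ=5, LF[10]=C('p')+5=1+5=6
L[11]='p': occ=6, LF[11]=C('p')+6=1+6=7
L[12]='p': occ=7, LF[12]=C('p')+7=1+7=8
L[13]='p': occ=8, LF[13]=C('p')+8=1+8=9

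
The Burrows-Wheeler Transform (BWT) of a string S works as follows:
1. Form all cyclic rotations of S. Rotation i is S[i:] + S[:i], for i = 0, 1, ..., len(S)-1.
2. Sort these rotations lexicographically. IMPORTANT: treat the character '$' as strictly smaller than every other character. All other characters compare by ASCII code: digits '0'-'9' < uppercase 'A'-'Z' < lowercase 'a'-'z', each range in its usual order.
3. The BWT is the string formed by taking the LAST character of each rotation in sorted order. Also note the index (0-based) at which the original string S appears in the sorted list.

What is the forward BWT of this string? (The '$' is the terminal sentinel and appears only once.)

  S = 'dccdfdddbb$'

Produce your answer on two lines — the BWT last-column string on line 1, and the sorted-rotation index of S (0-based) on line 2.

Answer: bbddcd$dfcd
6

Derivation:
All 11 rotations (rotation i = S[i:]+S[:i]):
  rot[0] = dccdfdddbb$
  rot[1] = ccdfdddbb$d
  rot[2] = cdfdddbb$dc
  rot[3] = dfdddbb$dcc
  rot[4] = fdddbb$dccd
  rot[5] = dddbb$dccdf
  rot[6] = ddbb$dccdfd
  rot[7] = dbb$dccdfdd
  rot[8] = bb$dccdfddd
  rot[9] = b$dccdfdddb
  rot[10] = $dccdfdddbb
Sorted (with $ < everything):
  sorted[0] = $dccdfdddbb  (last char: 'b')
  sorted[1] = b$dccdfdddb  (last char: 'b')
  sorted[2] = bb$dccdfddd  (last char: 'd')
  sorted[3] = ccdfdddbb$d  (last char: 'd')
  sorted[4] = cdfdddbb$dc  (last char: 'c')
  sorted[5] = dbb$dccdfdd  (last char: 'd')
  sorted[6] = dccdfdddbb$  (last char: '$')
  sorted[7] = ddbb$dccdfd  (last char: 'd')
  sorted[8] = dddbb$dccdf  (last char: 'f')
  sorted[9] = dfdddbb$dcc  (last char: 'c')
  sorted[10] = fdddbb$dccd  (last char: 'd')
Last column: bbddcd$dfcd
Original string S is at sorted index 6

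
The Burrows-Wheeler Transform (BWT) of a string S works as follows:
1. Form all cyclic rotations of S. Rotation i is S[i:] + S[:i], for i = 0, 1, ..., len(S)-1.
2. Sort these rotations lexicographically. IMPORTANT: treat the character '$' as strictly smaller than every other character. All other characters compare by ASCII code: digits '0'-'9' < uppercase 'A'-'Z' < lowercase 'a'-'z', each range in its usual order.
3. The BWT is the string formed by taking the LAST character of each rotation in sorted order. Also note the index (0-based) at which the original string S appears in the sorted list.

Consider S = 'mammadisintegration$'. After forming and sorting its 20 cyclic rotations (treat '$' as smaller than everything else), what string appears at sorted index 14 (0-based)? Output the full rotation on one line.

All 20 rotations (rotation i = S[i:]+S[:i]):
  rot[0] = mammadisintegration$
  rot[1] = ammadisintegration$m
  rot[2] = mmadisintegration$ma
  rot[3] = madisintegration$mam
  rot[4] = adisintegration$mamm
  rot[5] = disintegration$mamma
  rot[6] = isintegration$mammad
  rot[7] = sintegration$mammadi
  rot[8] = integration$mammadis
  rot[9] = ntegration$mammadisi
  rot[10] = tegration$mammadisin
  rot[11] = egration$mammadisint
  rot[12] = gration$mammadisinte
  rot[13] = ration$mammadisinteg
  rot[14] = ation$mammadisintegr
  rot[15] = tion$mammadisintegra
  rot[16] = ion$mammadisintegrat
  rot[17] = on$mammadisintegrati
  rot[18] = n$mammadisintegratio
  rot[19] = $mammadisintegration
Sorted (with $ < everything):
  sorted[0] = $mammadisintegration
  sorted[1] = adisintegration$mamm
  sorted[2] = ammadisintegration$m
  sorted[3] = ation$mammadisintegr
  sorted[4] = disintegration$mamma
  sorted[5] = egration$mammadisint
  sorted[6] = gration$mammadisinte
  sorted[7] = integration$mammadis
  sorted[8] = ion$mammadisintegrat
  sorted[9] = isintegration$mammad
  sorted[10] = madisintegration$mam
  sorted[11] = mammadisintegration$
  sorted[12] = mmadisintegration$ma
  sorted[13] = n$mammadisintegratio
  sorted[14] = ntegration$mammadisi
  sorted[15] = on$mammadisintegrati
  sorted[16] = ration$mammadisinteg
  sorted[17] = sintegration$mammadi
  sorted[18] = tegration$mammadisin
  sorted[19] = tion$mammadisintegra
sorted[14] = ntegration$mammadisi

Answer: ntegration$mammadisi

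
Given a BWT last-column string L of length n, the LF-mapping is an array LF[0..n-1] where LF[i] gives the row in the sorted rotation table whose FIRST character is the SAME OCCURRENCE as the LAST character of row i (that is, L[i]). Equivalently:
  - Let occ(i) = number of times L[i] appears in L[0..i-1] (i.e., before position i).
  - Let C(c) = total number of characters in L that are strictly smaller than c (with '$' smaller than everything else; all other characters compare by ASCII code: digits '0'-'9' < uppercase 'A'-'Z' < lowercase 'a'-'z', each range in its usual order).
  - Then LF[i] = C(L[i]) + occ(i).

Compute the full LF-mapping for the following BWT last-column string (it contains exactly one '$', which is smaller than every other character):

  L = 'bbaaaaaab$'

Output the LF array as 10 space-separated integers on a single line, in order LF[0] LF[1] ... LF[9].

Char counts: '$':1, 'a':6, 'b':3
C (first-col start): C('$')=0, C('a')=1, C('b')=7
L[0]='b': occ=0, LF[0]=C('b')+0=7+0=7
L[1]='b': occ=1, LF[1]=C('b')+1=7+1=8
L[2]='a': occ=0, LF[2]=C('a')+0=1+0=1
L[3]='a': occ=1, LF[3]=C('a')+1=1+1=2
L[4]='a': occ=2, LF[4]=C('a')+2=1+2=3
L[5]='a': occ=3, LF[5]=C('a')+3=1+3=4
L[6]='a': occ=4, LF[6]=C('a')+4=1+4=5
L[7]='a': occ=5, LF[7]=C('a')+5=1+5=6
L[8]='b': occ=2, LF[8]=C('b')+2=7+2=9
L[9]='$': occ=0, LF[9]=C('$')+0=0+0=0

Answer: 7 8 1 2 3 4 5 6 9 0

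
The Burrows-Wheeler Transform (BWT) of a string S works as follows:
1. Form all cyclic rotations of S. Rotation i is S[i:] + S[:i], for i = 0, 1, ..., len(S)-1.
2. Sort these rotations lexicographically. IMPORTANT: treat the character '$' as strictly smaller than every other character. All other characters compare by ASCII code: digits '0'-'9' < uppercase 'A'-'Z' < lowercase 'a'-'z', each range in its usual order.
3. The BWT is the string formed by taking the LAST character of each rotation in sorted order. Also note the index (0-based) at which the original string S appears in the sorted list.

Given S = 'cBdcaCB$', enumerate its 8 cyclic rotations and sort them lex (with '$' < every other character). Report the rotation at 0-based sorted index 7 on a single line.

Answer: dcaCB$cB

Derivation:
All 8 rotations (rotation i = S[i:]+S[:i]):
  rot[0] = cBdcaCB$
  rot[1] = BdcaCB$c
  rot[2] = dcaCB$cB
  rot[3] = caCB$cBd
  rot[4] = aCB$cBdc
  rot[5] = CB$cBdca
  rot[6] = B$cBdcaC
  rot[7] = $cBdcaCB
Sorted (with $ < everything):
  sorted[0] = $cBdcaCB
  sorted[1] = B$cBdcaC
  sorted[2] = BdcaCB$c
  sorted[3] = CB$cBdca
  sorted[4] = aCB$cBdc
  sorted[5] = cBdcaCB$
  sorted[6] = caCB$cBd
  sorted[7] = dcaCB$cB
sorted[7] = dcaCB$cB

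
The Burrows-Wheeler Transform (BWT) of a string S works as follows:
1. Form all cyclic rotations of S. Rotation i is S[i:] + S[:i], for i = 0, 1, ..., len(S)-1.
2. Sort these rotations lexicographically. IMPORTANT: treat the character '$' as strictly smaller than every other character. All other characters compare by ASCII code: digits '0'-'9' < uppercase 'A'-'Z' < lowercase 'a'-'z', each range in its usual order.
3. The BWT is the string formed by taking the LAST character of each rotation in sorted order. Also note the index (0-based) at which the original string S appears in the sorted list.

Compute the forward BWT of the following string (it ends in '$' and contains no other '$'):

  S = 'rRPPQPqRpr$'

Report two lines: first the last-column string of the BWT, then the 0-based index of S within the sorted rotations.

Answer: rRPQPrqRPp$
10

Derivation:
All 11 rotations (rotation i = S[i:]+S[:i]):
  rot[0] = rRPPQPqRpr$
  rot[1] = RPPQPqRpr$r
  rot[2] = PPQPqRpr$rR
  rot[3] = PQPqRpr$rRP
  rot[4] = QPqRpr$rRPP
  rot[5] = PqRpr$rRPPQ
  rot[6] = qRpr$rRPPQP
  rot[7] = Rpr$rRPPQPq
  rot[8] = pr$rRPPQPqR
  rot[9] = r$rRPPQPqRp
  rot[10] = $rRPPQPqRpr
Sorted (with $ < everything):
  sorted[0] = $rRPPQPqRpr  (last char: 'r')
  sorted[1] = PPQPqRpr$rR  (last char: 'R')
  sorted[2] = PQPqRpr$rRP  (last char: 'P')
  sorted[3] = PqRpr$rRPPQ  (last char: 'Q')
  sorted[4] = QPqRpr$rRPP  (last char: 'P')
  sorted[5] = RPPQPqRpr$r  (last char: 'r')
  sorted[6] = Rpr$rRPPQPq  (last char: 'q')
  sorted[7] = pr$rRPPQPqR  (last char: 'R')
  sorted[8] = qRpr$rRPPQP  (last char: 'P')
  sorted[9] = r$rRPPQPqRp  (last char: 'p')
  sorted[10] = rRPPQPqRpr$  (last char: '$')
Last column: rRPQPrqRPp$
Original string S is at sorted index 10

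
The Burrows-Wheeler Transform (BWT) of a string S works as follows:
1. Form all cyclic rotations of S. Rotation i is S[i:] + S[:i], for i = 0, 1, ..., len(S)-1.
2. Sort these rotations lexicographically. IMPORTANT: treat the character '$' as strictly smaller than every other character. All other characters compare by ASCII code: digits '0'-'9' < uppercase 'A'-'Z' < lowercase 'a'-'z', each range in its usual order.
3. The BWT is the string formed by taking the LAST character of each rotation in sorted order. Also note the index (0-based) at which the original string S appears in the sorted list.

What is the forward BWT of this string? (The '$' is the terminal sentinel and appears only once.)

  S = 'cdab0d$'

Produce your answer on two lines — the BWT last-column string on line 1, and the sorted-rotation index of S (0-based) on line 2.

Answer: dbda$0c
4

Derivation:
All 7 rotations (rotation i = S[i:]+S[:i]):
  rot[0] = cdab0d$
  rot[1] = dab0d$c
  rot[2] = ab0d$cd
  rot[3] = b0d$cda
  rot[4] = 0d$cdab
  rot[5] = d$cdab0
  rot[6] = $cdab0d
Sorted (with $ < everything):
  sorted[0] = $cdab0d  (last char: 'd')
  sorted[1] = 0d$cdab  (last char: 'b')
  sorted[2] = ab0d$cd  (last char: 'd')
  sorted[3] = b0d$cda  (last char: 'a')
  sorted[4] = cdab0d$  (last char: '$')
  sorted[5] = d$cdab0  (last char: '0')
  sorted[6] = dab0d$c  (last char: 'c')
Last column: dbda$0c
Original string S is at sorted index 4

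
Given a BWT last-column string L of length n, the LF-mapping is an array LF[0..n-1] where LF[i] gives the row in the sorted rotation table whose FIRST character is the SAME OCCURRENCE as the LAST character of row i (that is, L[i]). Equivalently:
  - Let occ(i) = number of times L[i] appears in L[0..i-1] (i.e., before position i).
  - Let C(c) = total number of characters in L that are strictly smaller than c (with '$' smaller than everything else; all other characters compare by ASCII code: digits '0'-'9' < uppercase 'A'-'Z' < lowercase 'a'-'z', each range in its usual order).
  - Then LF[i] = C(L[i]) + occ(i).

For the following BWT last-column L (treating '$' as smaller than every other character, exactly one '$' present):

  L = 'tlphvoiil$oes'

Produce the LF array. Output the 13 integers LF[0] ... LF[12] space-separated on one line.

Answer: 11 5 9 2 12 7 3 4 6 0 8 1 10

Derivation:
Char counts: '$':1, 'e':1, 'h':1, 'i':2, 'l':2, 'o':2, 'p':1, 's':1, 't':1, 'v':1
C (first-col start): C('$')=0, C('e')=1, C('h')=2, C('i')=3, C('l')=5, C('o')=7, C('p')=9, C('s')=10, C('t')=11, C('v')=12
L[0]='t': occ=0, LF[0]=C('t')+0=11+0=11
L[1]='l': occ=0, LF[1]=C('l')+0=5+0=5
L[2]='p': occ=0, LF[2]=C('p')+0=9+0=9
L[3]='h': occ=0, LF[3]=C('h')+0=2+0=2
L[4]='v': occ=0, LF[4]=C('v')+0=12+0=12
L[5]='o': occ=0, LF[5]=C('o')+0=7+0=7
L[6]='i': occ=0, LF[6]=C('i')+0=3+0=3
L[7]='i': occ=1, LF[7]=C('i')+1=3+1=4
L[8]='l': occ=1, LF[8]=C('l')+1=5+1=6
L[9]='$': occ=0, LF[9]=C('$')+0=0+0=0
L[10]='o': occ=1, LF[10]=C('o')+1=7+1=8
L[11]='e': occ=0, LF[11]=C('e')+0=1+0=1
L[12]='s': occ=0, LF[12]=C('s')+0=10+0=10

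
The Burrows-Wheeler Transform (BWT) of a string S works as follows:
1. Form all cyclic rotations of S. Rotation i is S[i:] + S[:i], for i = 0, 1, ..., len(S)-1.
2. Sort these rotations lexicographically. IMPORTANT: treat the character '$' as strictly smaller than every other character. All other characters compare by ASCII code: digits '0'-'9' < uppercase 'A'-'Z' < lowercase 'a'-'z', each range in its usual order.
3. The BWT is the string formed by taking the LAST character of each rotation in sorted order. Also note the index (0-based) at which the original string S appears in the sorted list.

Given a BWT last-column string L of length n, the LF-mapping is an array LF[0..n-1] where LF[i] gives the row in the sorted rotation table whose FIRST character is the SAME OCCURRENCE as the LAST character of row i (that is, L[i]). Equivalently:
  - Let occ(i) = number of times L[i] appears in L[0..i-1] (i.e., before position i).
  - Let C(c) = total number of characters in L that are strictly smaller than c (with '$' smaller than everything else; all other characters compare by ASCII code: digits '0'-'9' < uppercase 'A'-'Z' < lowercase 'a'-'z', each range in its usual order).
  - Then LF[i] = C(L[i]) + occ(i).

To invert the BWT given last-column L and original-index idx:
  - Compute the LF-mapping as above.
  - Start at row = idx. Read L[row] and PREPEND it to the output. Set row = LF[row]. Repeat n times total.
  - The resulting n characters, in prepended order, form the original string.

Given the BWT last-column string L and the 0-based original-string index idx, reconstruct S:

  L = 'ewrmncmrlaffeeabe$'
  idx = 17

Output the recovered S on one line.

Answer: waffleremembrance$

Derivation:
LF mapping: 5 17 15 12 14 4 13 16 11 1 9 10 6 7 2 3 8 0
Walk LF starting at row 17, prepending L[row]:
  step 1: row=17, L[17]='$', prepend. Next row=LF[17]=0
  step 2: row=0, L[0]='e', prepend. Next row=LF[0]=5
  step 3: row=5, L[5]='c', prepend. Next row=LF[5]=4
  step 4: row=4, L[4]='n', prepend. Next row=LF[4]=14
  step 5: row=14, L[14]='a', prepend. Next row=LF[14]=2
  step 6: row=2, L[2]='r', prepend. Next row=LF[2]=15
  step 7: row=15, L[15]='b', prepend. Next row=LF[15]=3
  step 8: row=3, L[3]='m', prepend. Next row=LF[3]=12
  step 9: row=12, L[12]='e', prepend. Next row=LF[12]=6
  step 10: row=6, L[6]='m', prepend. Next row=LF[6]=13
  step 11: row=13, L[13]='e', prepend. Next row=LF[13]=7
  step 12: row=7, L[7]='r', prepend. Next row=LF[7]=16
  step 13: row=16, L[16]='e', prepend. Next row=LF[16]=8
  step 14: row=8, L[8]='l', prepend. Next row=LF[8]=11
  step 15: row=11, L[11]='f', prepend. Next row=LF[11]=10
  step 16: row=10, L[10]='f', prepend. Next row=LF[10]=9
  step 17: row=9, L[9]='a', prepend. Next row=LF[9]=1
  step 18: row=1, L[1]='w', prepend. Next row=LF[1]=17
Reversed output: waffleremembrance$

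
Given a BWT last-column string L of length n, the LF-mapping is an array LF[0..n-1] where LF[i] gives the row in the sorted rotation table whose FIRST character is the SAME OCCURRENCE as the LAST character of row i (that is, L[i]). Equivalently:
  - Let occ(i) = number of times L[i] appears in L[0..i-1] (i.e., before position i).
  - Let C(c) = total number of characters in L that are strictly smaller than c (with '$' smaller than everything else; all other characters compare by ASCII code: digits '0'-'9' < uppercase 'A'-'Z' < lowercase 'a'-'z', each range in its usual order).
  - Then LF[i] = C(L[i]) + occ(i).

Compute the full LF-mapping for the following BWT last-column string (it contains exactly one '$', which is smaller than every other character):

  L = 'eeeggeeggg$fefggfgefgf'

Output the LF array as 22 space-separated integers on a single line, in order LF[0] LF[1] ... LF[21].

Answer: 1 2 3 13 14 4 5 15 16 17 0 8 6 9 18 19 10 20 7 11 21 12

Derivation:
Char counts: '$':1, 'e':7, 'f':5, 'g':9
C (first-col start): C('$')=0, C('e')=1, C('f')=8, C('g')=13
L[0]='e': occ=0, LF[0]=C('e')+0=1+0=1
L[1]='e': occ=1, LF[1]=C('e')+1=1+1=2
L[2]='e': occ=2, LF[2]=C('e')+2=1+2=3
L[3]='g': occ=0, LF[3]=C('g')+0=13+0=13
L[4]='g': occ=1, LF[4]=C('g')+1=13+1=14
L[5]='e': occ=3, LF[5]=C('e')+3=1+3=4
L[6]='e': occ=4, LF[6]=C('e')+4=1+4=5
L[7]='g': occ=2, LF[7]=C('g')+2=13+2=15
L[8]='g': occ=3, LF[8]=C('g')+3=13+3=16
L[9]='g': occ=4, LF[9]=C('g')+4=13+4=17
L[10]='$': occ=0, LF[10]=C('$')+0=0+0=0
L[11]='f': occ=0, LF[11]=C('f')+0=8+0=8
L[12]='e': occ=5, LF[12]=C('e')+5=1+5=6
L[13]='f': occ=1, LF[13]=C('f')+1=8+1=9
L[14]='g': occ=5, LF[14]=C('g')+5=13+5=18
L[15]='g': occ=6, LF[15]=C('g')+6=13+6=19
L[16]='f': occ=2, LF[16]=C('f')+2=8+2=10
L[17]='g': occ=7, LF[17]=C('g')+7=13+7=20
L[18]='e': occ=6, LF[18]=C('e')+6=1+6=7
L[19]='f': occ=3, LF[19]=C('f')+3=8+3=11
L[20]='g': occ=8, LF[20]=C('g')+8=13+8=21
L[21]='f': occ=4, LF[21]=C('f')+4=8+4=12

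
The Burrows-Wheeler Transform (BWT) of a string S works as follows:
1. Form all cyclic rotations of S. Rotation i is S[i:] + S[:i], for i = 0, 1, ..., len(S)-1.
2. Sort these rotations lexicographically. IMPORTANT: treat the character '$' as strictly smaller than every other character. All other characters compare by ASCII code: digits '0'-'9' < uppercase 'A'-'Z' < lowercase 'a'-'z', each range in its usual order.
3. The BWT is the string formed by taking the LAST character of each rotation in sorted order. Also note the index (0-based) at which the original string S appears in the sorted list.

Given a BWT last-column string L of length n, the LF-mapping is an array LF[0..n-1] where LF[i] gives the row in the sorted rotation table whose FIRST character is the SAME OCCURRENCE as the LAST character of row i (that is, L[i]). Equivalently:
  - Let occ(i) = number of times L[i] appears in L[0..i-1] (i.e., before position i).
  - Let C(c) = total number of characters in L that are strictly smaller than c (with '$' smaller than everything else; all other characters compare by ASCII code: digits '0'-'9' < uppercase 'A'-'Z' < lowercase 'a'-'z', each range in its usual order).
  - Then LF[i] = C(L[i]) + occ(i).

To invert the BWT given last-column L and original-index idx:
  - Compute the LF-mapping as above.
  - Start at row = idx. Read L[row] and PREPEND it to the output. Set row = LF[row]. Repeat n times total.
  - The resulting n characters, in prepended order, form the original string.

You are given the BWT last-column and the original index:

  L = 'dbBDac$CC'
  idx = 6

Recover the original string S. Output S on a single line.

Answer: bBCcaDCd$

Derivation:
LF mapping: 8 6 1 4 5 7 0 2 3
Walk LF starting at row 6, prepending L[row]:
  step 1: row=6, L[6]='$', prepend. Next row=LF[6]=0
  step 2: row=0, L[0]='d', prepend. Next row=LF[0]=8
  step 3: row=8, L[8]='C', prepend. Next row=LF[8]=3
  step 4: row=3, L[3]='D', prepend. Next row=LF[3]=4
  step 5: row=4, L[4]='a', prepend. Next row=LF[4]=5
  step 6: row=5, L[5]='c', prepend. Next row=LF[5]=7
  step 7: row=7, L[7]='C', prepend. Next row=LF[7]=2
  step 8: row=2, L[2]='B', prepend. Next row=LF[2]=1
  step 9: row=1, L[1]='b', prepend. Next row=LF[1]=6
Reversed output: bBCcaDCd$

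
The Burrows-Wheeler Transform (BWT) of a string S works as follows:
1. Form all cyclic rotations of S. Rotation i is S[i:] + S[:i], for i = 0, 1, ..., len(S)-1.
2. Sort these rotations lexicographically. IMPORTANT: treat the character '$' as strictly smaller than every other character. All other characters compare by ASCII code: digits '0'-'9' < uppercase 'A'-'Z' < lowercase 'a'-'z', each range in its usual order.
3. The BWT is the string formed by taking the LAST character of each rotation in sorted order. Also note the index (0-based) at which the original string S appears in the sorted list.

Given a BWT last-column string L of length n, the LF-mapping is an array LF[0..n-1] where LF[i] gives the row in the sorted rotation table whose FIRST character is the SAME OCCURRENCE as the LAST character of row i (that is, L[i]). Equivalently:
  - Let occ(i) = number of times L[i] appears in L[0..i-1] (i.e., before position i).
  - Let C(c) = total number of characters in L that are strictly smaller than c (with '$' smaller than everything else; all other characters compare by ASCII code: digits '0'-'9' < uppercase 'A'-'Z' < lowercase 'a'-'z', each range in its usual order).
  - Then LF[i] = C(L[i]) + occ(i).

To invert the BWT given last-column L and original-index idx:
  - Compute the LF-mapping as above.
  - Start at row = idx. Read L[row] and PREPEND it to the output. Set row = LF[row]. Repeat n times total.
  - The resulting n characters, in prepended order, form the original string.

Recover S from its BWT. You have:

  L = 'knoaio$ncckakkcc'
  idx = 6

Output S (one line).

Answer: cocoaknickknack$

Derivation:
LF mapping: 8 12 14 1 7 15 0 13 3 4 9 2 10 11 5 6
Walk LF starting at row 6, prepending L[row]:
  step 1: row=6, L[6]='$', prepend. Next row=LF[6]=0
  step 2: row=0, L[0]='k', prepend. Next row=LF[0]=8
  step 3: row=8, L[8]='c', prepend. Next row=LF[8]=3
  step 4: row=3, L[3]='a', prepend. Next row=LF[3]=1
  step 5: row=1, L[1]='n', prepend. Next row=LF[1]=12
  step 6: row=12, L[12]='k', prepend. Next row=LF[12]=10
  step 7: row=10, L[10]='k', prepend. Next row=LF[10]=9
  step 8: row=9, L[9]='c', prepend. Next row=LF[9]=4
  step 9: row=4, L[4]='i', prepend. Next row=LF[4]=7
  step 10: row=7, L[7]='n', prepend. Next row=LF[7]=13
  step 11: row=13, L[13]='k', prepend. Next row=LF[13]=11
  step 12: row=11, L[11]='a', prepend. Next row=LF[11]=2
  step 13: row=2, L[2]='o', prepend. Next row=LF[2]=14
  step 14: row=14, L[14]='c', prepend. Next row=LF[14]=5
  step 15: row=5, L[5]='o', prepend. Next row=LF[5]=15
  step 16: row=15, L[15]='c', prepend. Next row=LF[15]=6
Reversed output: cocoaknickknack$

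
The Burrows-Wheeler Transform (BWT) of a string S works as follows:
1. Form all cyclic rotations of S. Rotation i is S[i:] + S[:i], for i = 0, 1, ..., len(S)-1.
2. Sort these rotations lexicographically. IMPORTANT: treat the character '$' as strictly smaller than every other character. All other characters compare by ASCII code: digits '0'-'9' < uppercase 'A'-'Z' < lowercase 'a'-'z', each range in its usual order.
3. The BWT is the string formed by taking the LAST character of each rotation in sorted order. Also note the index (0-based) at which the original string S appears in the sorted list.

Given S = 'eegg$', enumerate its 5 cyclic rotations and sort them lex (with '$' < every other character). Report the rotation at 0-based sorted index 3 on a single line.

All 5 rotations (rotation i = S[i:]+S[:i]):
  rot[0] = eegg$
  rot[1] = egg$e
  rot[2] = gg$ee
  rot[3] = g$eeg
  rot[4] = $eegg
Sorted (with $ < everything):
  sorted[0] = $eegg
  sorted[1] = eegg$
  sorted[2] = egg$e
  sorted[3] = g$eeg
  sorted[4] = gg$ee
sorted[3] = g$eeg

Answer: g$eeg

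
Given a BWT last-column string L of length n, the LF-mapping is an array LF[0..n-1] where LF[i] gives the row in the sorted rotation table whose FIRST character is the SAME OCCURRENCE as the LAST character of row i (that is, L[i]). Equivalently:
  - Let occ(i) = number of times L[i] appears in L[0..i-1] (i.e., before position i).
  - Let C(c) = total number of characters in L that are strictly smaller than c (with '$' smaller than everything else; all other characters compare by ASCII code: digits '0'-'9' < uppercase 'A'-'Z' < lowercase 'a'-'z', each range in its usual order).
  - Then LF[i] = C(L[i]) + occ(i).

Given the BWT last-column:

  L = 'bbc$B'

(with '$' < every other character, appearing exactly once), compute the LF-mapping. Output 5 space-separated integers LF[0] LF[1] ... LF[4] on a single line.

Answer: 2 3 4 0 1

Derivation:
Char counts: '$':1, 'B':1, 'b':2, 'c':1
C (first-col start): C('$')=0, C('B')=1, C('b')=2, C('c')=4
L[0]='b': occ=0, LF[0]=C('b')+0=2+0=2
L[1]='b': occ=1, LF[1]=C('b')+1=2+1=3
L[2]='c': occ=0, LF[2]=C('c')+0=4+0=4
L[3]='$': occ=0, LF[3]=C('$')+0=0+0=0
L[4]='B': occ=0, LF[4]=C('B')+0=1+0=1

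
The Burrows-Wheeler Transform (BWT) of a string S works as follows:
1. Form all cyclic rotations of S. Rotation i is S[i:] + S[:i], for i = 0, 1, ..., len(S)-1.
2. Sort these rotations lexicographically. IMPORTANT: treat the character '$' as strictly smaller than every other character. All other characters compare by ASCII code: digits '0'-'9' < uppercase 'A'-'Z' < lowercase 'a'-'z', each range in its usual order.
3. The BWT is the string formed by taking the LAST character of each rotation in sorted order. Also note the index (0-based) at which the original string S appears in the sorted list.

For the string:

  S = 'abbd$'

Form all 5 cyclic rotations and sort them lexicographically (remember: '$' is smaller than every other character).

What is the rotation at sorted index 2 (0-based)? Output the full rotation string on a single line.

Answer: bbd$a

Derivation:
All 5 rotations (rotation i = S[i:]+S[:i]):
  rot[0] = abbd$
  rot[1] = bbd$a
  rot[2] = bd$ab
  rot[3] = d$abb
  rot[4] = $abbd
Sorted (with $ < everything):
  sorted[0] = $abbd
  sorted[1] = abbd$
  sorted[2] = bbd$a
  sorted[3] = bd$ab
  sorted[4] = d$abb
sorted[2] = bbd$a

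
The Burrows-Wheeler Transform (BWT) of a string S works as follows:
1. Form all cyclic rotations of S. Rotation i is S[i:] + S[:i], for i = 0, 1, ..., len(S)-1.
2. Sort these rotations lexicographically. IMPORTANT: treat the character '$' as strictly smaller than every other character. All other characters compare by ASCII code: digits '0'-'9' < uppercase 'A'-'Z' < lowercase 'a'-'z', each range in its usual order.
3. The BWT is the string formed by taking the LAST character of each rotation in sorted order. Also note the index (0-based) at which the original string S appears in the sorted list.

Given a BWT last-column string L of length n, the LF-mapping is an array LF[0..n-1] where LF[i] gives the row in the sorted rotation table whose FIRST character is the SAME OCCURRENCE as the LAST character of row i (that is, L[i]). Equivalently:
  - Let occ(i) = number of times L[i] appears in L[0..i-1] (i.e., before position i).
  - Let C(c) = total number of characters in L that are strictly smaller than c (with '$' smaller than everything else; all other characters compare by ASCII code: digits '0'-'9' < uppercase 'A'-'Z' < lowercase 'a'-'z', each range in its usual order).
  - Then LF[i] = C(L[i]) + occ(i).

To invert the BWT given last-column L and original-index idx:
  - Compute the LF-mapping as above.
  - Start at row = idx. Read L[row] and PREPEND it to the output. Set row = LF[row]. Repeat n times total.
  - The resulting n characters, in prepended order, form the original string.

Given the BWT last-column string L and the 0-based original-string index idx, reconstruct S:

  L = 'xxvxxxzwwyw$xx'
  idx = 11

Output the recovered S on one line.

Answer: xzxvwxwxwxyxx$

Derivation:
LF mapping: 5 6 1 7 8 9 13 2 3 12 4 0 10 11
Walk LF starting at row 11, prepending L[row]:
  step 1: row=11, L[11]='$', prepend. Next row=LF[11]=0
  step 2: row=0, L[0]='x', prepend. Next row=LF[0]=5
  step 3: row=5, L[5]='x', prepend. Next row=LF[5]=9
  step 4: row=9, L[9]='y', prepend. Next row=LF[9]=12
  step 5: row=12, L[12]='x', prepend. Next row=LF[12]=10
  step 6: row=10, L[10]='w', prepend. Next row=LF[10]=4
  step 7: row=4, L[4]='x', prepend. Next row=LF[4]=8
  step 8: row=8, L[8]='w', prepend. Next row=LF[8]=3
  step 9: row=3, L[3]='x', prepend. Next row=LF[3]=7
  step 10: row=7, L[7]='w', prepend. Next row=LF[7]=2
  step 11: row=2, L[2]='v', prepend. Next row=LF[2]=1
  step 12: row=1, L[1]='x', prepend. Next row=LF[1]=6
  step 13: row=6, L[6]='z', prepend. Next row=LF[6]=13
  step 14: row=13, L[13]='x', prepend. Next row=LF[13]=11
Reversed output: xzxvwxwxwxyxx$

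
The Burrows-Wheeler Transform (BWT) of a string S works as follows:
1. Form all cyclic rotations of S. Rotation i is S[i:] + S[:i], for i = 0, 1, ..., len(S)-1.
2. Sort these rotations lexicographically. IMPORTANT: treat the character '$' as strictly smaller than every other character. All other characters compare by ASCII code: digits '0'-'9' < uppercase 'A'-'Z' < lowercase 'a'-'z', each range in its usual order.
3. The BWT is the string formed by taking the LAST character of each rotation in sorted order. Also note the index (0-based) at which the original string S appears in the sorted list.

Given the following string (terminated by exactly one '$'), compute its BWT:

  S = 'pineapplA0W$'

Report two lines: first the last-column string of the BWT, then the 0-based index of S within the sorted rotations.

Answer: WAl0enppi$pa
9

Derivation:
All 12 rotations (rotation i = S[i:]+S[:i]):
  rot[0] = pineapplA0W$
  rot[1] = ineapplA0W$p
  rot[2] = neapplA0W$pi
  rot[3] = eapplA0W$pin
  rot[4] = applA0W$pine
  rot[5] = pplA0W$pinea
  rot[6] = plA0W$pineap
  rot[7] = lA0W$pineapp
  rot[8] = A0W$pineappl
  rot[9] = 0W$pineapplA
  rot[10] = W$pineapplA0
  rot[11] = $pineapplA0W
Sorted (with $ < everything):
  sorted[0] = $pineapplA0W  (last char: 'W')
  sorted[1] = 0W$pineapplA  (last char: 'A')
  sorted[2] = A0W$pineappl  (last char: 'l')
  sorted[3] = W$pineapplA0  (last char: '0')
  sorted[4] = applA0W$pine  (last char: 'e')
  sorted[5] = eapplA0W$pin  (last char: 'n')
  sorted[6] = ineapplA0W$p  (last char: 'p')
  sorted[7] = lA0W$pineapp  (last char: 'p')
  sorted[8] = neapplA0W$pi  (last char: 'i')
  sorted[9] = pineapplA0W$  (last char: '$')
  sorted[10] = plA0W$pineap  (last char: 'p')
  sorted[11] = pplA0W$pinea  (last char: 'a')
Last column: WAl0enppi$pa
Original string S is at sorted index 9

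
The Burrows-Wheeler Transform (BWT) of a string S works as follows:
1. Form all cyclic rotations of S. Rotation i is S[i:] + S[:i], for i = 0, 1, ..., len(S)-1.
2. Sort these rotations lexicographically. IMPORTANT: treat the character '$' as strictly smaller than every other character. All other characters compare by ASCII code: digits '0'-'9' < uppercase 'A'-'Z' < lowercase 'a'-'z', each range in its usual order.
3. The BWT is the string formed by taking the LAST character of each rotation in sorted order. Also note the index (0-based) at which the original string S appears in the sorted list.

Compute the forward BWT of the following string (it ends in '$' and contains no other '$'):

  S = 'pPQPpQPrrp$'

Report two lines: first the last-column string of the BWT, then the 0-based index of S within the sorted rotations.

Answer: ppQQPpr$PrP
7

Derivation:
All 11 rotations (rotation i = S[i:]+S[:i]):
  rot[0] = pPQPpQPrrp$
  rot[1] = PQPpQPrrp$p
  rot[2] = QPpQPrrp$pP
  rot[3] = PpQPrrp$pPQ
  rot[4] = pQPrrp$pPQP
  rot[5] = QPrrp$pPQPp
  rot[6] = Prrp$pPQPpQ
  rot[7] = rrp$pPQPpQP
  rot[8] = rp$pPQPpQPr
  rot[9] = p$pPQPpQPrr
  rot[10] = $pPQPpQPrrp
Sorted (with $ < everything):
  sorted[0] = $pPQPpQPrrp  (last char: 'p')
  sorted[1] = PQPpQPrrp$p  (last char: 'p')
  sorted[2] = PpQPrrp$pPQ  (last char: 'Q')
  sorted[3] = Prrp$pPQPpQ  (last char: 'Q')
  sorted[4] = QPpQPrrp$pP  (last char: 'P')
  sorted[5] = QPrrp$pPQPp  (last char: 'p')
  sorted[6] = p$pPQPpQPrr  (last char: 'r')
  sorted[7] = pPQPpQPrrp$  (last char: '$')
  sorted[8] = pQPrrp$pPQP  (last char: 'P')
  sorted[9] = rp$pPQPpQPr  (last char: 'r')
  sorted[10] = rrp$pPQPpQP  (last char: 'P')
Last column: ppQQPpr$PrP
Original string S is at sorted index 7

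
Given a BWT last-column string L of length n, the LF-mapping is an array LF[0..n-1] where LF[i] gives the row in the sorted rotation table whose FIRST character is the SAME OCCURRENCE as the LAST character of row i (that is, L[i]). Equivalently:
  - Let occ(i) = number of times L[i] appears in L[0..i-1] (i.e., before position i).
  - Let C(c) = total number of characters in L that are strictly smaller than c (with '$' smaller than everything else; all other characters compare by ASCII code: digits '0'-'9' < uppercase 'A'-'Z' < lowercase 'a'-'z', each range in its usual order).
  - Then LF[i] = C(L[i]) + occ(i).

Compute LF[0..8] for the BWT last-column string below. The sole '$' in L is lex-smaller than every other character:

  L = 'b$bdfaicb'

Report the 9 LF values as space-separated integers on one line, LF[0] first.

Answer: 2 0 3 6 7 1 8 5 4

Derivation:
Char counts: '$':1, 'a':1, 'b':3, 'c':1, 'd':1, 'f':1, 'i':1
C (first-col start): C('$')=0, C('a')=1, C('b')=2, C('c')=5, C('d')=6, C('f')=7, C('i')=8
L[0]='b': occ=0, LF[0]=C('b')+0=2+0=2
L[1]='$': occ=0, LF[1]=C('$')+0=0+0=0
L[2]='b': occ=1, LF[2]=C('b')+1=2+1=3
L[3]='d': occ=0, LF[3]=C('d')+0=6+0=6
L[4]='f': occ=0, LF[4]=C('f')+0=7+0=7
L[5]='a': occ=0, LF[5]=C('a')+0=1+0=1
L[6]='i': occ=0, LF[6]=C('i')+0=8+0=8
L[7]='c': occ=0, LF[7]=C('c')+0=5+0=5
L[8]='b': occ=2, LF[8]=C('b')+2=2+2=4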